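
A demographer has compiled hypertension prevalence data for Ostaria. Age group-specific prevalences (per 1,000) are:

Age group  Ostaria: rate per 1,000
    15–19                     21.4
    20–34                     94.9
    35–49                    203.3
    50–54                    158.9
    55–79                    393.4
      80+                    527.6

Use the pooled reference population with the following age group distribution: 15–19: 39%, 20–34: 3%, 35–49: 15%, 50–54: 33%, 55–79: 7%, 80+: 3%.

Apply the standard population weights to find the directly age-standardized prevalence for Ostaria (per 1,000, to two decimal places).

Standard weights: 0.39, 0.03, 0.15, 0.33, 0.07, 0.03.
Standardized rate: 0.3900×21.4 + 0.0300×94.9 + 0.1500×203.3 + 0.3300×158.9 + 0.0700×393.4 + 0.0300×527.6 = 137.4910 per 1,000.

137.49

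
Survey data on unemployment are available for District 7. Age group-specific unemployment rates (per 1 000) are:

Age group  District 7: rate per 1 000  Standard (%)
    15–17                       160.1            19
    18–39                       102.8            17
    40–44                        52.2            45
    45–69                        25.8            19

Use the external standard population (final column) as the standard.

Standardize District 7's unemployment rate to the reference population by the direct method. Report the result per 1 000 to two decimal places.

76.29

Standard weights: 0.19, 0.17, 0.45, 0.19.
Standardized rate: 0.1900×160.1 + 0.1700×102.8 + 0.4500×52.2 + 0.1900×25.8 = 76.2870 per 1 000.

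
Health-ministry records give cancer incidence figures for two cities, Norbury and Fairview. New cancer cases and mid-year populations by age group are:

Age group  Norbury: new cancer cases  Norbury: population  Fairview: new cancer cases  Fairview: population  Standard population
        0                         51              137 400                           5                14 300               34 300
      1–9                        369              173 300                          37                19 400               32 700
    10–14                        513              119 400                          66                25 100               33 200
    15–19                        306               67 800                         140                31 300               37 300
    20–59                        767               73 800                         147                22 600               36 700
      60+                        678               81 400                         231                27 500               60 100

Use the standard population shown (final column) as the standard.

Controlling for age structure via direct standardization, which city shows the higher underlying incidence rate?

Age-specific rates per 100 000 for Norbury: 37.12, 212.93, 429.65, 451.33, 1039.30, 832.92.
For Fairview: 34.97, 190.72, 262.95, 447.28, 650.44, 840.00.
Standard total = 234 300; weights = 0.1464, 0.1396, 0.1417, 0.1592, 0.1566, 0.2565.
Norbury: 0.1464×37.12 + 0.1396×212.93 + 0.1417×429.65 + 0.1592×451.33 + 0.1566×1039.30 + 0.2565×832.92 = 544.3257 per 100 000.
Fairview: 0.1464×34.97 + 0.1396×190.72 + 0.1417×262.95 + 0.1592×447.28 + 0.1566×650.44 + 0.2565×840.00 = 457.5532 per 100 000.
The crude rates (410.96 vs 446.50) would put Fairview higher, but that reflects its age composition; once standardized to a common age structure, Norbury has the higher underlying rate.

Norbury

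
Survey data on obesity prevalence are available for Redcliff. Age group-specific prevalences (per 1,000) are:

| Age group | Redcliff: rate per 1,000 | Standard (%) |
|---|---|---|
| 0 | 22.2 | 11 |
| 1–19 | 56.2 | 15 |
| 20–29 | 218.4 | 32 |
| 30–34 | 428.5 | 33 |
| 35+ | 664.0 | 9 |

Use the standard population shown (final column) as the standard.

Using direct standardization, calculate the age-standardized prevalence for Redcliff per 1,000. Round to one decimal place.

281.9

Standard weights: 0.11, 0.15, 0.32, 0.33, 0.09.
Standardized rate: 0.1100×22.2 + 0.1500×56.2 + 0.3200×218.4 + 0.3300×428.5 + 0.0900×664.0 = 281.9250 per 1,000.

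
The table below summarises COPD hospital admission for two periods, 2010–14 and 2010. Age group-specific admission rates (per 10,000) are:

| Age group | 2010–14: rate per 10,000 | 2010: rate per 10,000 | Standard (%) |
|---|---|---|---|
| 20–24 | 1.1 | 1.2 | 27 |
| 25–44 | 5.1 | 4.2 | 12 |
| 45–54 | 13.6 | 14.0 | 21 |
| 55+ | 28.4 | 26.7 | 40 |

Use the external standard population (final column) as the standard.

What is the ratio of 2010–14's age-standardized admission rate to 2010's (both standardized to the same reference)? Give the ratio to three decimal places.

Standard weights: 0.27, 0.12, 0.21, 0.40.
2010–14: 0.2700×1.1 + 0.1200×5.1 + 0.2100×13.6 + 0.4000×28.4 = 15.1250 per 10,000.
2010: 0.2700×1.2 + 0.1200×4.2 + 0.2100×14.0 + 0.4000×26.7 = 14.4480 per 10,000.
Ratio = 15.1250 ÷ 14.4480 = 1.04686.

1.047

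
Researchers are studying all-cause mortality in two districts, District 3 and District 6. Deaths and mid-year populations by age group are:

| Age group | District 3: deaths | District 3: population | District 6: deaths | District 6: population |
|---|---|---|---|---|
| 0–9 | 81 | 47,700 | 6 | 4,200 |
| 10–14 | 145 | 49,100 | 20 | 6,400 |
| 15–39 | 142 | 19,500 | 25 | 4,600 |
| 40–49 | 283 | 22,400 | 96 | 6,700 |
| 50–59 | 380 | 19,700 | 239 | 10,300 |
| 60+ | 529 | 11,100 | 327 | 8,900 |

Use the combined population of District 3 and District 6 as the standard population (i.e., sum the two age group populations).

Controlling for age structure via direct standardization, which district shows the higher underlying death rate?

District 3

Age-specific rates per 100,000 for District 3: 169.81, 295.32, 728.21, 1263.39, 1928.93, 4765.77.
For District 6: 142.86, 312.50, 543.48, 1432.84, 2320.39, 3674.16.
Combined standard total = 210,600; weights = 0.2464, 0.2635, 0.1144, 0.1382, 0.1425, 0.0950.
District 3: 0.2464×169.81 + 0.2635×295.32 + 0.1144×728.21 + 0.1382×1263.39 + 0.1425×1928.93 + 0.0950×4765.77 = 1104.9432 per 100,000.
District 6: 0.2464×142.86 + 0.2635×312.50 + 0.1144×543.48 + 0.1382×1432.84 + 0.1425×2320.39 + 0.0950×3674.16 = 1057.1993 per 100,000.
The crude rates (920.35 vs 1734.79) would put District 6 higher, but that reflects its age composition; once standardized to a common age structure, District 3 has the higher underlying rate.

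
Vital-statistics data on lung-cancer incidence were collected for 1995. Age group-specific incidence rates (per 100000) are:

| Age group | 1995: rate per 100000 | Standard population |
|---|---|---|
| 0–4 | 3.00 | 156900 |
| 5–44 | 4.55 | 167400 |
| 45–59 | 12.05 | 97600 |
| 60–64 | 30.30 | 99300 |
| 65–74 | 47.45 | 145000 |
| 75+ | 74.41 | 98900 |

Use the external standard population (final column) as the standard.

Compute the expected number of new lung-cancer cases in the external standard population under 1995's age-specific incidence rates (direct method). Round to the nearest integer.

197

Expected new lung-cancer cases = Σ (standard pop × age-specific rate ÷ 100000)
= 156900×3.00/100000 + 167400×4.55/100000 + 97600×12.05/100000 + 99300×30.30/100000 + 145000×47.45/100000 + 98900×74.41/100000
= 4.71 + 7.62 + 11.76 + 30.09 + 68.80 + 73.59 = 196.57.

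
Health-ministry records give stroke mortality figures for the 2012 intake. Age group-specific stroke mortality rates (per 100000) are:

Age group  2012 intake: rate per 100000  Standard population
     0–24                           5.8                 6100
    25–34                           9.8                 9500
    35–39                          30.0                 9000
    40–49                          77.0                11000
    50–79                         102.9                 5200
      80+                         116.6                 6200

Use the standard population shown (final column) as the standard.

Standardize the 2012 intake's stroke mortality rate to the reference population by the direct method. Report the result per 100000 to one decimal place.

53.3

Standard total = 47000; weights = 0.1298, 0.2021, 0.1915, 0.2340, 0.1106, 0.1319.
Standardized rate: 0.1298×5.8 + 0.2021×9.8 + 0.1915×30.0 + 0.2340×77.0 + 0.1106×102.9 + 0.1319×116.6 = 53.2655 per 100000.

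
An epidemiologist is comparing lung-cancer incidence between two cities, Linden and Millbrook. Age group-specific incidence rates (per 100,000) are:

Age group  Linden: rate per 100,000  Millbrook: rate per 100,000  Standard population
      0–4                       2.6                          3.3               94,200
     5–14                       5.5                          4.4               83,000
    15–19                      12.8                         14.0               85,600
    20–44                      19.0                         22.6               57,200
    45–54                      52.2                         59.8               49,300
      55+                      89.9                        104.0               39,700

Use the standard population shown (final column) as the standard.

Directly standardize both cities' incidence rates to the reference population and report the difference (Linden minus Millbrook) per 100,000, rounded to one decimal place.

-3.0

Standard total = 409,000; weights = 0.2303, 0.2029, 0.2093, 0.1399, 0.1205, 0.0971.
Linden: 0.2303×2.6 + 0.2029×5.5 + 0.2093×12.8 + 0.1399×19.0 + 0.1205×52.2 + 0.0971×89.9 = 22.0694 per 100,000.
Millbrook: 0.2303×3.3 + 0.2029×4.4 + 0.2093×14.0 + 0.1399×22.6 + 0.1205×59.8 + 0.0971×104.0 = 25.0467 per 100,000.
Difference = 22.0694 − 25.0467 = -2.9773.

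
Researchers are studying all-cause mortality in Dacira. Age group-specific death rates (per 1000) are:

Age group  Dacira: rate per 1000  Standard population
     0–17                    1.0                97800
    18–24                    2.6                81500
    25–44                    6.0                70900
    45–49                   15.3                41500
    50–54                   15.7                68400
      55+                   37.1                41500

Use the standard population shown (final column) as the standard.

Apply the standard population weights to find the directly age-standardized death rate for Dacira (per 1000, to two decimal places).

9.92

Standard total = 401600; weights = 0.2435, 0.2029, 0.1765, 0.1033, 0.1703, 0.1033.
Standardized rate: 0.2435×1.0 + 0.2029×2.6 + 0.1765×6.0 + 0.1033×15.3 + 0.1703×15.7 + 0.1033×37.1 = 9.9193 per 1000.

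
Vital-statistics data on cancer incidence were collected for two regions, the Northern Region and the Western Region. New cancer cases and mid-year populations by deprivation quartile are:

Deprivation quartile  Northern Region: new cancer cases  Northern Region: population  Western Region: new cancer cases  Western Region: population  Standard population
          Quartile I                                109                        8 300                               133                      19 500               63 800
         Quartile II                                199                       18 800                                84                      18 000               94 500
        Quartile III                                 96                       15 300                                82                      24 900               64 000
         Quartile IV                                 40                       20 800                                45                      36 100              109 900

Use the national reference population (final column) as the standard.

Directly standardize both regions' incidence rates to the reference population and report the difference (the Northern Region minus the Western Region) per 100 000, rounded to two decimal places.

369.40

Deprivation-specific rates per 100 000 for the Northern Region: 1313.25, 1058.51, 627.45, 192.31.
For the Western Region: 682.05, 466.67, 329.32, 124.65.
Standard total = 332 200; weights = 0.1921, 0.2845, 0.1927, 0.3308.
The Northern Region: 0.1921×1313.25 + 0.2845×1058.51 + 0.1927×627.45 + 0.3308×192.31 = 737.8274 per 100 000.
The Western Region: 0.1921×682.05 + 0.2845×466.67 + 0.1927×329.32 + 0.3308×124.65 = 368.4245 per 100 000.
Difference = 737.8274 − 368.4245 = 369.4029.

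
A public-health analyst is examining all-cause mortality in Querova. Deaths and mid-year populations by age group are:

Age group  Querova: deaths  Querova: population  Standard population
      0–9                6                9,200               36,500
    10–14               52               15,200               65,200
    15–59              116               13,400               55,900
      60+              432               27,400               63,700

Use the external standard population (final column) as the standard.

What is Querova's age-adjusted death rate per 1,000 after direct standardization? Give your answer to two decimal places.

Age-specific rates per 1,000 for Querova: 0.652, 3.421, 8.657, 15.766.
Standard total = 221,300; weights = 0.1649, 0.2946, 0.2526, 0.2878.
Standardized rate: 0.1649×0.652 + 0.2946×3.421 + 0.2526×8.657 + 0.2878×15.766 = 7.8404 per 1,000.

7.84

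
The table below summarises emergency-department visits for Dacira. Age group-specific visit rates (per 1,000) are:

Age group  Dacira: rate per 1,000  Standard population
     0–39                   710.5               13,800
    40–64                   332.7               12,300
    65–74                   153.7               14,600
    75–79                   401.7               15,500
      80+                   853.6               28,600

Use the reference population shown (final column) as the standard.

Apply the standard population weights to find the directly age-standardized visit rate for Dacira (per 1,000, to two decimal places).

551.66

Standard total = 84,800; weights = 0.1627, 0.1450, 0.1722, 0.1828, 0.3373.
Standardized rate: 0.1627×710.5 + 0.1450×332.7 + 0.1722×153.7 + 0.1828×401.7 + 0.3373×853.6 = 551.6561 per 1,000.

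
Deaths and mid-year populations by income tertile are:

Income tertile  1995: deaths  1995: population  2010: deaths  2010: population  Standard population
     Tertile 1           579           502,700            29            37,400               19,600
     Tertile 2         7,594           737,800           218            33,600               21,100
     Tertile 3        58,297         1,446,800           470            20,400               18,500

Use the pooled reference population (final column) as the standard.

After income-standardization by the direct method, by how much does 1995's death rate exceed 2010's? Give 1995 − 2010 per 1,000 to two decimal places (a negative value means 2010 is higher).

6.87

Income-specific rates per 1,000 for 1995: 1.152, 10.293, 40.294.
For 2010: 0.775, 6.488, 23.039.
Standard total = 59,200; weights = 0.3311, 0.3564, 0.3125.
1995: 0.3311×1.152 + 0.3564×10.293 + 0.3125×40.294 = 16.6417 per 1,000.
2010: 0.3311×0.775 + 0.3564×6.488 + 0.3125×23.039 = 9.7690 per 1,000.
Difference = 16.6417 − 9.7690 = 6.8727.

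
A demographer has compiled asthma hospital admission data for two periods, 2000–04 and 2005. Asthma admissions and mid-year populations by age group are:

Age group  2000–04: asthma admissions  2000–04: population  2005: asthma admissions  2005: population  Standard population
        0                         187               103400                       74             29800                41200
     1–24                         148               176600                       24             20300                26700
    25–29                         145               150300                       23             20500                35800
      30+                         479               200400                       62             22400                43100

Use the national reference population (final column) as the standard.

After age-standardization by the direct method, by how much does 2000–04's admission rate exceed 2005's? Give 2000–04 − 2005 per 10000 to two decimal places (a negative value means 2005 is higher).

Age-specific rates per 10000 for 2000–04: 18.09, 8.38, 9.65, 23.90.
For 2005: 24.83, 11.82, 11.22, 27.68.
Standard total = 146800; weights = 0.2807, 0.1819, 0.2439, 0.2936.
2000–04: 0.2807×18.09 + 0.1819×8.38 + 0.2439×9.65 + 0.2936×23.90 = 15.9702 per 10000.
2005: 0.2807×24.83 + 0.1819×11.82 + 0.2439×11.22 + 0.2936×27.68 = 19.9820 per 10000.
Difference = 15.9702 − 19.9820 = -4.0118.

-4.01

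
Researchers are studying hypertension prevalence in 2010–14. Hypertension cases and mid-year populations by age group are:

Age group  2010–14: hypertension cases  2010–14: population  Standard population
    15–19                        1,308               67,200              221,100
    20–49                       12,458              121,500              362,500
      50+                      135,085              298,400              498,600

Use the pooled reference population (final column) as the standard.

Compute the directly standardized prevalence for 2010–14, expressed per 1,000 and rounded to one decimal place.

246.9

Age-specific rates per 1,000 for 2010–14: 19.464, 102.535, 452.698.
Standard total = 1,082,200; weights = 0.2043, 0.3350, 0.4607.
Standardized rate: 0.2043×19.464 + 0.3350×102.535 + 0.4607×452.698 = 246.8930 per 1,000.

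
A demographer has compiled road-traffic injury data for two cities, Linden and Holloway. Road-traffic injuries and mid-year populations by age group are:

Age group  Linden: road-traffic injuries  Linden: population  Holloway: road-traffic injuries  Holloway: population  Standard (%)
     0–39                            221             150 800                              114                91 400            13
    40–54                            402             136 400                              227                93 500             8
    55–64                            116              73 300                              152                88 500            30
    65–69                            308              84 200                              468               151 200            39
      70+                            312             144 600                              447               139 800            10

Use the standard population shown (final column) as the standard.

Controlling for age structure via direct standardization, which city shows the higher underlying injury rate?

Age-specific rates per 100 000 for Linden: 146.55, 294.72, 158.25, 365.80, 215.77.
For Holloway: 124.73, 242.78, 171.75, 309.52, 319.74.
Standard weights: 0.13, 0.08, 0.30, 0.39, 0.10.
Linden: 0.1300×146.55 + 0.0800×294.72 + 0.3000×158.25 + 0.3900×365.80 + 0.1000×215.77 = 254.3427 per 100 000.
Holloway: 0.1300×124.73 + 0.0800×242.78 + 0.3000×171.75 + 0.3900×309.52 + 0.1000×319.74 = 239.8509 per 100 000.
The crude rates (230.61 vs 249.47) would put Holloway higher, but that reflects its age composition; once standardized to a common age structure, Linden has the higher underlying rate.

Linden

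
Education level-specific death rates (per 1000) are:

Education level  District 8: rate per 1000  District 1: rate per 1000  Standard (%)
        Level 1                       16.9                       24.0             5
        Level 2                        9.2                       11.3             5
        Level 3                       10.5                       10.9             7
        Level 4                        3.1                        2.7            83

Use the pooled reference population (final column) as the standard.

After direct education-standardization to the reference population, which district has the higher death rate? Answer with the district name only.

District 1

Standard weights: 0.05, 0.05, 0.07, 0.83.
District 8: 0.0500×16.9 + 0.0500×9.2 + 0.0700×10.5 + 0.8300×3.1 = 4.6130 per 1000.
District 1: 0.0500×24.0 + 0.0500×11.3 + 0.0700×10.9 + 0.8300×2.7 = 4.7690 per 1000.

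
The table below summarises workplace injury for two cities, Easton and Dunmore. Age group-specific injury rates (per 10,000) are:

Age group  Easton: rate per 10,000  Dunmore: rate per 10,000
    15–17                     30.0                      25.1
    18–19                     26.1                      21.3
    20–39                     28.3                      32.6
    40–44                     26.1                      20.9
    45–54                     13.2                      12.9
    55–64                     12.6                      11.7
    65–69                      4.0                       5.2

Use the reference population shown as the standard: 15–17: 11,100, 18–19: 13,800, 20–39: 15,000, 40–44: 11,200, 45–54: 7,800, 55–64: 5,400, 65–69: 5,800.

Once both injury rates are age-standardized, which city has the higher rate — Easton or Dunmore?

Easton

Standard total = 70,100; weights = 0.1583, 0.1969, 0.2140, 0.1598, 0.1113, 0.0770, 0.0827.
Easton: 0.1583×30.0 + 0.1969×26.1 + 0.2140×28.3 + 0.1598×26.1 + 0.1113×13.2 + 0.0770×12.6 + 0.0827×4.0 = 22.8845 per 10,000.
Dunmore: 0.1583×25.1 + 0.1969×21.3 + 0.2140×32.6 + 0.1598×20.9 + 0.1113×12.9 + 0.0770×11.7 + 0.0827×5.2 = 21.2495 per 10,000.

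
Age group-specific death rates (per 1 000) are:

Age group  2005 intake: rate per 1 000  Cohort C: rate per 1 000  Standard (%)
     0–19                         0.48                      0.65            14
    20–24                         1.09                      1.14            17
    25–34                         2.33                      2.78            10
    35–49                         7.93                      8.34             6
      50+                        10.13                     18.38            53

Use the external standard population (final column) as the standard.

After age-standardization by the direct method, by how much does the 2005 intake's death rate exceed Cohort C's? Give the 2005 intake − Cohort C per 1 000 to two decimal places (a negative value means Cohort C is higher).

-4.47

Standard weights: 0.14, 0.17, 0.10, 0.06, 0.53.
The 2005 intake: 0.1400×0.48 + 0.1700×1.09 + 0.1000×2.33 + 0.0600×7.93 + 0.5300×10.13 = 6.3302 per 1 000.
Cohort C: 0.1400×0.65 + 0.1700×1.14 + 0.1000×2.78 + 0.0600×8.34 + 0.5300×18.38 = 10.8046 per 1 000.
Difference = 6.3302 − 10.8046 = -4.4744.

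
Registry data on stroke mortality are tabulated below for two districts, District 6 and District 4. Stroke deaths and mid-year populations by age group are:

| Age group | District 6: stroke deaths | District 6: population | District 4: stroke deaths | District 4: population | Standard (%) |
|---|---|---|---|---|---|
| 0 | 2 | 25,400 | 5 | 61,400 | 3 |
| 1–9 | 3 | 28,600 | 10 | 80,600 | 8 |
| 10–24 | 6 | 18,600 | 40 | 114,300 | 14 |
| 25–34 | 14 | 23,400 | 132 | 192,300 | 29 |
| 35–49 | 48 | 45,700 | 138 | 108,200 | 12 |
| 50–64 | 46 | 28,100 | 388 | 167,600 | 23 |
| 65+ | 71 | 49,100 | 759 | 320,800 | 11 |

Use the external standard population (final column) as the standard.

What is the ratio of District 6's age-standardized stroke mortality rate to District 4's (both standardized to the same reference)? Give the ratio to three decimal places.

0.739

Age-specific rates per 100,000 for District 6: 7.87, 10.49, 32.26, 59.83, 105.03, 163.70, 144.60.
For District 4: 8.14, 12.41, 35.00, 68.64, 127.54, 231.50, 236.60.
Standard weights: 0.03, 0.08, 0.14, 0.29, 0.12, 0.23, 0.11.
District 6: 0.0300×7.87 + 0.0800×10.49 + 0.1400×32.26 + 0.2900×59.83 + 0.1200×105.03 + 0.2300×163.70 + 0.1100×144.60 = 89.1034 per 100,000.
District 4: 0.0300×8.14 + 0.0800×12.41 + 0.1400×35.00 + 0.2900×68.64 + 0.1200×127.54 + 0.2300×231.50 + 0.1100×236.60 = 120.6190 per 100,000.
Ratio = 89.1034 ÷ 120.6190 = 0.73872.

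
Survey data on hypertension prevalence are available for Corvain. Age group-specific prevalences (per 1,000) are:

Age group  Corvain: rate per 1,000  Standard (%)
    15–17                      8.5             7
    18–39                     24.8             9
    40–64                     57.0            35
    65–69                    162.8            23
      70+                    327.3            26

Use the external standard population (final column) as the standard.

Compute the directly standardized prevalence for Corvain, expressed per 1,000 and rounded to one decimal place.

Standard weights: 0.07, 0.09, 0.35, 0.23, 0.26.
Standardized rate: 0.0700×8.5 + 0.0900×24.8 + 0.3500×57.0 + 0.2300×162.8 + 0.2600×327.3 = 145.3190 per 1,000.

145.3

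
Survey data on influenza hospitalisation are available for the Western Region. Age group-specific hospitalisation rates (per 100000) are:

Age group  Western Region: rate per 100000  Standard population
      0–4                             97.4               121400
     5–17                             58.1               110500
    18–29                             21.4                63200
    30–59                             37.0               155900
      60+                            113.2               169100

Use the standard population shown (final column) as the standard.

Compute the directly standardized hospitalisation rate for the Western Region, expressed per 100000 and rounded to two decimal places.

Standard total = 620100; weights = 0.1958, 0.1782, 0.1019, 0.2514, 0.2727.
Standardized rate: 0.1958×97.4 + 0.1782×58.1 + 0.1019×21.4 + 0.2514×37.0 + 0.2727×113.2 = 71.7744 per 100000.

71.77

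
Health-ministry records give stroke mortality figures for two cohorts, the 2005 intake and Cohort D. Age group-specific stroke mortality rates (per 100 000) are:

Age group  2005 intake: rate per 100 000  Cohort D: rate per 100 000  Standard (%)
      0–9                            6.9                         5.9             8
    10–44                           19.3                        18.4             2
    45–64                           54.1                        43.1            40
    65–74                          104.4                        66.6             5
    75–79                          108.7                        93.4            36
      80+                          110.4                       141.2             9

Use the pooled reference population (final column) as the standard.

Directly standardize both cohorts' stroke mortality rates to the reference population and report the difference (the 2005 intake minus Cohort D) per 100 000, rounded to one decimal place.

Standard weights: 0.08, 0.02, 0.40, 0.05, 0.36, 0.09.
The 2005 intake: 0.0800×6.9 + 0.0200×19.3 + 0.4000×54.1 + 0.0500×104.4 + 0.3600×108.7 + 0.0900×110.4 = 76.8660 per 100 000.
Cohort D: 0.0800×5.9 + 0.0200×18.4 + 0.4000×43.1 + 0.0500×66.6 + 0.3600×93.4 + 0.0900×141.2 = 67.7420 per 100 000.
Difference = 76.8660 − 67.7420 = 9.1240.

9.1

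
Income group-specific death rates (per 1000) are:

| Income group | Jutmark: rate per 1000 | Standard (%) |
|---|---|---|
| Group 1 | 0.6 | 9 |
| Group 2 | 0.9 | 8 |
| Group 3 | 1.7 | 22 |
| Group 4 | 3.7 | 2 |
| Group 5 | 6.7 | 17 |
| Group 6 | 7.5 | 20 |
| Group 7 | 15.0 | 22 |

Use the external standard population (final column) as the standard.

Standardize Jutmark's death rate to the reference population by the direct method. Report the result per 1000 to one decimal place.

6.5

Standard weights: 0.09, 0.08, 0.22, 0.02, 0.17, 0.20, 0.22.
Standardized rate: 0.0900×0.6 + 0.0800×0.9 + 0.2200×1.7 + 0.0200×3.7 + 0.1700×6.7 + 0.2000×7.5 + 0.2200×15.0 = 6.5130 per 1000.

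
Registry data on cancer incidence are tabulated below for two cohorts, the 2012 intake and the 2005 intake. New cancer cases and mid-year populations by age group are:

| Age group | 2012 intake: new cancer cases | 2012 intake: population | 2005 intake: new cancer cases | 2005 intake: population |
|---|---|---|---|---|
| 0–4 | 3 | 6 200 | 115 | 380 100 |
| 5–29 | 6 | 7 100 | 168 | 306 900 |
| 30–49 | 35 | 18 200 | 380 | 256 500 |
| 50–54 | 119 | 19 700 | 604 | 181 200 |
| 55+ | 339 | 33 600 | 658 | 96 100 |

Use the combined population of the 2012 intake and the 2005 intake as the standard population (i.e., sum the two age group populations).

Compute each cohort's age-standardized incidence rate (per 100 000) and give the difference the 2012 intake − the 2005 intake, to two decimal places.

95.68

Age-specific rates per 100 000 for the 2012 intake: 48.39, 84.51, 192.31, 604.06, 1008.93.
For the 2005 intake: 30.26, 54.74, 148.15, 333.33, 684.70.
Combined standard total = 1 305 600; weights = 0.2959, 0.2405, 0.2104, 0.1539, 0.0993.
The 2012 intake: 0.2959×48.39 + 0.2405×84.51 + 0.2104×192.31 + 0.1539×604.06 + 0.0993×1008.93 = 268.2812 per 100 000.
The 2005 intake: 0.2959×30.26 + 0.2405×54.74 + 0.2104×148.15 + 0.1539×333.33 + 0.0993×684.70 = 172.5990 per 100 000.
Difference = 268.2812 − 172.5990 = 95.6822.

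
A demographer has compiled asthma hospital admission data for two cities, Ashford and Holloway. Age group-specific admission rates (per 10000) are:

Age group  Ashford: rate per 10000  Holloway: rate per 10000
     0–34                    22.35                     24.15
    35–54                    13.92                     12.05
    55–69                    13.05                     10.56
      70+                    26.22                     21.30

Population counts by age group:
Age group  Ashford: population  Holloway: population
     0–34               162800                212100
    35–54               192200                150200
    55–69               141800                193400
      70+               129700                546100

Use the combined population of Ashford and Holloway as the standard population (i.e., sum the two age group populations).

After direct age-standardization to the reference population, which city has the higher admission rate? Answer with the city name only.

Combined standard total = 1728300; weights = 0.2169, 0.1981, 0.1939, 0.3910.
Ashford: 0.2169×22.35 + 0.1981×13.92 + 0.1939×13.05 + 0.3910×26.22 = 20.3894 per 10000.
Holloway: 0.2169×24.15 + 0.1981×12.05 + 0.1939×10.56 + 0.3910×21.30 = 18.0027 per 10000.
The crude rates (18.46 vs 18.70) would put Holloway higher, but that reflects its age composition; once standardized to a common age structure, Ashford has the higher underlying rate.

Ashford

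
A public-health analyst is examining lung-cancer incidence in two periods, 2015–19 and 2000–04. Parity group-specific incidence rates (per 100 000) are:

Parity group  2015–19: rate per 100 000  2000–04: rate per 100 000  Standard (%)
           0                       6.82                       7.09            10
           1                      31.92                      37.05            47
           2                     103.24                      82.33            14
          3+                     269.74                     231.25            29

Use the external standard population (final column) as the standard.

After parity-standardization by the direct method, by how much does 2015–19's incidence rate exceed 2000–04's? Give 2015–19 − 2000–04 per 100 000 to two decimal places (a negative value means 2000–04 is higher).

11.65

Standard weights: 0.10, 0.47, 0.14, 0.29.
2015–19: 0.1000×6.82 + 0.4700×31.92 + 0.1400×103.24 + 0.2900×269.74 = 108.3626 per 100 000.
2000–04: 0.1000×7.09 + 0.4700×37.05 + 0.1400×82.33 + 0.2900×231.25 = 96.7112 per 100 000.
Difference = 108.3626 − 96.7112 = 11.6514.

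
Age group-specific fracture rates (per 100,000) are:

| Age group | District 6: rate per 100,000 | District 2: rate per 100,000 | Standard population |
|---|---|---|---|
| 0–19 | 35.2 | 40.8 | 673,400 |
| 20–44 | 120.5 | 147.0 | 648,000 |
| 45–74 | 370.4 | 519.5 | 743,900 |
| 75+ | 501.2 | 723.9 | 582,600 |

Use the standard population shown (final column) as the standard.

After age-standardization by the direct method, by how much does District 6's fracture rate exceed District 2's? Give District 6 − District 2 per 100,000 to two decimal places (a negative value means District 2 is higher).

-98.80

Standard total = 2,647,900; weights = 0.2543, 0.2447, 0.2809, 0.2200.
District 6: 0.2543×35.2 + 0.2447×120.5 + 0.2809×370.4 + 0.2200×501.2 = 252.7767 per 100,000.
District 2: 0.2543×40.8 + 0.2447×147.0 + 0.2809×519.5 + 0.2200×723.9 = 351.5733 per 100,000.
Difference = 252.7767 − 351.5733 = -98.7966.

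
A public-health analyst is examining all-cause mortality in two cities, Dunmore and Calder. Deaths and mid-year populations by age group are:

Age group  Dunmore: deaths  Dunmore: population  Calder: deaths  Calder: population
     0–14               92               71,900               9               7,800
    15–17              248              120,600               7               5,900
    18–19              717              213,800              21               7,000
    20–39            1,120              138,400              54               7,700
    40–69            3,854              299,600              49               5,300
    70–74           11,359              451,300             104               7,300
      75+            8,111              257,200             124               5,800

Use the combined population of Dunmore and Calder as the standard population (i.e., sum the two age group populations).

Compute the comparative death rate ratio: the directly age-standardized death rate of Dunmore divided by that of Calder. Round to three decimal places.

Age-specific rates per 100,000 for Dunmore: 127.96, 205.64, 335.36, 809.25, 1286.38, 2516.95, 3153.58.
For Calder: 115.38, 118.64, 300.00, 701.30, 924.53, 1424.66, 2137.93.
Combined standard total = 1,599,600; weights = 0.0498, 0.0791, 0.1380, 0.0913, 0.1906, 0.2867, 0.1644.
Dunmore: 0.0498×127.96 + 0.0791×205.64 + 0.1380×335.36 + 0.0913×809.25 + 0.1906×1286.38 + 0.2867×2516.95 + 0.1644×3153.58 = 1628.1398 per 100,000.
Calder: 0.0498×115.38 + 0.0791×118.64 + 0.1380×300.00 + 0.0913×701.30 + 0.1906×924.53 + 0.2867×1424.66 + 0.1644×2137.93 = 1056.7747 per 100,000.
Ratio = 1628.1398 ÷ 1056.7747 = 1.54067.

1.541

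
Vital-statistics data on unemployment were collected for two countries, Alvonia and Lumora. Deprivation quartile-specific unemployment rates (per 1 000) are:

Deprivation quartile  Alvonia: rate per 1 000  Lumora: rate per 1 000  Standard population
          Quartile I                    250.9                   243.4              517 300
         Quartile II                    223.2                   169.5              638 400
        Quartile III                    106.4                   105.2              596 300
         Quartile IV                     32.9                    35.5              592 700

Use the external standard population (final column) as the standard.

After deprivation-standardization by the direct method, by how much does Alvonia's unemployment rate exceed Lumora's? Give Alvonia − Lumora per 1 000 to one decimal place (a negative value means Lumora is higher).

15.9

Standard total = 2 344 700; weights = 0.2206, 0.2723, 0.2543, 0.2528.
Alvonia: 0.2206×250.9 + 0.2723×223.2 + 0.2543×106.4 + 0.2528×32.9 = 151.5024 per 1 000.
Lumora: 0.2206×243.4 + 0.2723×169.5 + 0.2543×105.2 + 0.2528×35.5 = 135.5786 per 1 000.
Difference = 151.5024 − 135.5786 = 15.9237.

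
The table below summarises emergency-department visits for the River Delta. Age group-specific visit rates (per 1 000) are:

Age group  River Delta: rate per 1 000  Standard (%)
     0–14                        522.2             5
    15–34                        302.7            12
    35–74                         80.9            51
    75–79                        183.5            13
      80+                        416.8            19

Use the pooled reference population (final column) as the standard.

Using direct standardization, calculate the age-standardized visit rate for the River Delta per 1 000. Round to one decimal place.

Standard weights: 0.05, 0.12, 0.51, 0.13, 0.19.
Standardized rate: 0.0500×522.2 + 0.1200×302.7 + 0.5100×80.9 + 0.1300×183.5 + 0.1900×416.8 = 206.7400 per 1 000.

206.7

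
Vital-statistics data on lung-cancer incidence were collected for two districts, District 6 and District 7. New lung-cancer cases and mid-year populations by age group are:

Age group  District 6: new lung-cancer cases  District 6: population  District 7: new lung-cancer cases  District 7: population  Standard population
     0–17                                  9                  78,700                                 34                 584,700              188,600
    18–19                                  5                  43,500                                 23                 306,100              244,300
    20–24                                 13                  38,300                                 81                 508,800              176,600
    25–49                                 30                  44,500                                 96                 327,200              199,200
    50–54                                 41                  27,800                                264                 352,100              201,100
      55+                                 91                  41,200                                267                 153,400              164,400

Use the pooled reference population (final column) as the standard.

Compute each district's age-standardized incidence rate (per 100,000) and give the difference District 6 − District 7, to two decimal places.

Age-specific rates per 100,000 for District 6: 11.44, 11.49, 33.94, 67.42, 147.48, 220.87.
For District 7: 5.81, 7.51, 15.92, 29.34, 74.98, 174.05.
Standard total = 1,174,200; weights = 0.1606, 0.2081, 0.1504, 0.1696, 0.1713, 0.1400.
District 6: 0.1606×11.44 + 0.2081×11.49 + 0.1504×33.94 + 0.1696×67.42 + 0.1713×147.48 + 0.1400×220.87 = 76.9533 per 100,000.
District 7: 0.1606×5.81 + 0.2081×7.51 + 0.1504×15.92 + 0.1696×29.34 + 0.1713×74.98 + 0.1400×174.05 = 47.0798 per 100,000.
Difference = 76.9533 − 47.0798 = 29.8735.

29.87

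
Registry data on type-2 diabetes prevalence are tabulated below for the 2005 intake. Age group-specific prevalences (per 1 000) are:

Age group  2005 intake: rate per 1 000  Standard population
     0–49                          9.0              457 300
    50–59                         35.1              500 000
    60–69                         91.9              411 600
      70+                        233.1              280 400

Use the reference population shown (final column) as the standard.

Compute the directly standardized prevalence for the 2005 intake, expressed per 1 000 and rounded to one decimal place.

75.7

Standard total = 1 649 300; weights = 0.2773, 0.3032, 0.2496, 0.1700.
Standardized rate: 0.2773×9.0 + 0.3032×35.1 + 0.2496×91.9 + 0.1700×233.1 = 75.7006 per 1 000.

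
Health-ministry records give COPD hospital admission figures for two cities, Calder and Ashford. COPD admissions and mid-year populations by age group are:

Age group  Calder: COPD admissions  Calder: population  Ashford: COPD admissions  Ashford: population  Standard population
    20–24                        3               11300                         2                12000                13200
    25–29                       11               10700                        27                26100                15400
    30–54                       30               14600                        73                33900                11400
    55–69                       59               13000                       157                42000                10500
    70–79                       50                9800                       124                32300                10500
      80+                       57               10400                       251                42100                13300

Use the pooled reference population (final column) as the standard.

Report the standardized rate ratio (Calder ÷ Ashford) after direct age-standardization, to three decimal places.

1.076

Age-specific rates per 10000 for Calder: 2.65, 10.28, 20.55, 45.38, 51.02, 54.81.
For Ashford: 1.67, 10.34, 21.53, 37.38, 38.39, 59.62.
Standard total = 74300; weights = 0.1777, 0.2073, 0.1534, 0.1413, 0.1413, 0.1790.
Calder: 0.1777×2.65 + 0.2073×10.28 + 0.1534×20.55 + 0.1413×45.38 + 0.1413×51.02 + 0.1790×54.81 = 29.1898 per 10000.
Ashford: 0.1777×1.67 + 0.2073×10.34 + 0.1534×21.53 + 0.1413×37.38 + 0.1413×38.39 + 0.1790×59.62 = 27.1243 per 10000.
Ratio = 29.1898 ÷ 27.1243 = 1.07615.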